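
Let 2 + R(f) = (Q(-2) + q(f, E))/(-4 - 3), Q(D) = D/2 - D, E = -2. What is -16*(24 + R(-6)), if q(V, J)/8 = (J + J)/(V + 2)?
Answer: -2320/7 ≈ -331.43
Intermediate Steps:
q(V, J) = 16*J/(2 + V) (q(V, J) = 8*((J + J)/(V + 2)) = 8*((2*J)/(2 + V)) = 8*(2*J/(2 + V)) = 16*J/(2 + V))
Q(D) = -D/2 (Q(D) = D*(½) - D = D/2 - D = -D/2)
R(f) = -15/7 + 32/(7*(2 + f)) (R(f) = -2 + (-½*(-2) + 16*(-2)/(2 + f))/(-4 - 3) = -2 + (1 - 32/(2 + f))/(-7) = -2 + (1 - 32/(2 + f))*(-⅐) = -2 + (-⅐ + 32/(7*(2 + f))) = -15/7 + 32/(7*(2 + f)))
-16*(24 + R(-6)) = -16*(24 + (2 - 15*(-6))/(7*(2 - 6))) = -16*(24 + (⅐)*(2 + 90)/(-4)) = -16*(24 + (⅐)*(-¼)*92) = -16*(24 - 23/7) = -16*145/7 = -2320/7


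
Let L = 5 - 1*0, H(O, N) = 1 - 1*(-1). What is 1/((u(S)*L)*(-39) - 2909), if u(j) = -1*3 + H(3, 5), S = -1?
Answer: -1/2714 ≈ -0.00036846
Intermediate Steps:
H(O, N) = 2 (H(O, N) = 1 + 1 = 2)
L = 5 (L = 5 + 0 = 5)
u(j) = -1 (u(j) = -1*3 + 2 = -3 + 2 = -1)
1/((u(S)*L)*(-39) - 2909) = 1/(-1*5*(-39) - 2909) = 1/(-5*(-39) - 2909) = 1/(195 - 2909) = 1/(-2714) = -1/2714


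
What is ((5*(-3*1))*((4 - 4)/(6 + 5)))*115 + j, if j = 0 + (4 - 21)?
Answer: -17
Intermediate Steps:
j = -17 (j = 0 - 17 = -17)
((5*(-3*1))*((4 - 4)/(6 + 5)))*115 + j = ((5*(-3*1))*((4 - 4)/(6 + 5)))*115 - 17 = ((5*(-3))*(0/11))*115 - 17 = -0/11*115 - 17 = -15*0*115 - 17 = 0*115 - 17 = 0 - 17 = -17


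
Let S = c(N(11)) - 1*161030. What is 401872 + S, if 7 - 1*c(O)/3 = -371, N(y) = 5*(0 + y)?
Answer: 241976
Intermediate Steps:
N(y) = 5*y
c(O) = 1134 (c(O) = 21 - 3*(-371) = 21 + 1113 = 1134)
S = -159896 (S = 1134 - 1*161030 = 1134 - 161030 = -159896)
401872 + S = 401872 - 159896 = 241976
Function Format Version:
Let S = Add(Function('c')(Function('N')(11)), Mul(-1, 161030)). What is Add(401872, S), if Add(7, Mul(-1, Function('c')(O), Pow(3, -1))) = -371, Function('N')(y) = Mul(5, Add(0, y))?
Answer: 241976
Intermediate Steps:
Function('N')(y) = Mul(5, y)
Function('c')(O) = 1134 (Function('c')(O) = Add(21, Mul(-3, -371)) = Add(21, 1113) = 1134)
S = -159896 (S = Add(1134, Mul(-1, 161030)) = Add(1134, -161030) = -159896)
Add(401872, S) = Add(401872, -159896) = 241976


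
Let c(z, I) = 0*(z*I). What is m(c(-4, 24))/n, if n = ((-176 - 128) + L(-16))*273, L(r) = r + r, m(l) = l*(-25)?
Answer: 0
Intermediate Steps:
c(z, I) = 0 (c(z, I) = 0*(I*z) = 0)
m(l) = -25*l
L(r) = 2*r
n = -91728 (n = ((-176 - 128) + 2*(-16))*273 = (-304 - 32)*273 = -336*273 = -91728)
m(c(-4, 24))/n = -25*0/(-91728) = 0*(-1/91728) = 0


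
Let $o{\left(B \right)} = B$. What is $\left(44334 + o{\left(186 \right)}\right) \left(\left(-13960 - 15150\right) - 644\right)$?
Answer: $-1324648080$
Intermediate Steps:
$\left(44334 + o{\left(186 \right)}\right) \left(\left(-13960 - 15150\right) - 644\right) = \left(44334 + 186\right) \left(\left(-13960 - 15150\right) - 644\right) = 44520 \left(\left(-13960 - 15150\right) - 644\right) = 44520 \left(-29110 - 644\right) = 44520 \left(-29754\right) = -1324648080$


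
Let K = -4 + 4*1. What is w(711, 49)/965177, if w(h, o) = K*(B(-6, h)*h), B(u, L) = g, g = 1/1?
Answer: 0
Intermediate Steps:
g = 1
B(u, L) = 1
K = 0 (K = -4 + 4 = 0)
w(h, o) = 0 (w(h, o) = 0*(1*h) = 0*h = 0)
w(711, 49)/965177 = 0/965177 = 0*(1/965177) = 0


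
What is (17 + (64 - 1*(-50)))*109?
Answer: 14279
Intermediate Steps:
(17 + (64 - 1*(-50)))*109 = (17 + (64 + 50))*109 = (17 + 114)*109 = 131*109 = 14279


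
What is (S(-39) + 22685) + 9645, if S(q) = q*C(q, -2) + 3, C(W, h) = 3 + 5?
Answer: 32021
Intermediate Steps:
C(W, h) = 8
S(q) = 3 + 8*q (S(q) = q*8 + 3 = 8*q + 3 = 3 + 8*q)
(S(-39) + 22685) + 9645 = ((3 + 8*(-39)) + 22685) + 9645 = ((3 - 312) + 22685) + 9645 = (-309 + 22685) + 9645 = 22376 + 9645 = 32021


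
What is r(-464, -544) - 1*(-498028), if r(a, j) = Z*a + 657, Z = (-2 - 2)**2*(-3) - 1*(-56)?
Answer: 494973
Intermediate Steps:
Z = 8 (Z = (-4)**2*(-3) + 56 = 16*(-3) + 56 = -48 + 56 = 8)
r(a, j) = 657 + 8*a (r(a, j) = 8*a + 657 = 657 + 8*a)
r(-464, -544) - 1*(-498028) = (657 + 8*(-464)) - 1*(-498028) = (657 - 3712) + 498028 = -3055 + 498028 = 494973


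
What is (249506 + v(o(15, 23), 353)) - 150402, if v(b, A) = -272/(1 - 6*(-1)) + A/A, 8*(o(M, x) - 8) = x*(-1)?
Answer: 693463/7 ≈ 99066.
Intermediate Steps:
o(M, x) = 8 - x/8 (o(M, x) = 8 + (x*(-1))/8 = 8 + (-x)/8 = 8 - x/8)
v(b, A) = -265/7 (v(b, A) = -272/(1 + 6) + 1 = -272/7 + 1 = -265/7)
(249506 + v(o(15, 23), 353)) - 150402 = (249506 - 265/7) - 150402 = 1746277/7 - 150402 = 693463/7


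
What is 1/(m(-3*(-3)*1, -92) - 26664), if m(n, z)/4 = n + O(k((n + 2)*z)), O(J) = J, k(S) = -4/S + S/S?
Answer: -253/6735868 ≈ -3.7560e-5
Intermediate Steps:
k(S) = 1 - 4/S (k(S) = -4/S + 1 = 1 - 4/S)
m(n, z) = 4*n + 4*(-4 + z*(2 + n))/(z*(2 + n)) (m(n, z) = 4*(n + (-4 + (n + 2)*z)/(((n + 2)*z))) = 4*(n + (-4 + (2 + n)*z)/(((2 + n)*z))) = 4*(n + (-4 + z*(2 + n))/((z*(2 + n)))) = 4*(n + (1/(z*(2 + n)))*(-4 + z*(2 + n))) = 4*(n + (-4 + z*(2 + n))/(z*(2 + n))) = 4*n + 4*(-4 + z*(2 + n))/(z*(2 + n)))
1/(m(-3*(-3)*1, -92) - 26664) = 1/(4*(-4 - 92*(2 - 3*(-3)*1) + (-3*(-3)*1)*(-92)*(2 - 3*(-3)*1))/(-92*(2 - 3*(-3)*1)) - 26664) = 1/(4*(-1/92)*(-4 - 92*(2 + 9*1) + (9*1)*(-92)*(2 + 9*1))/(2 + 9*1) - 26664) = 1/(4*(-1/92)*(-4 - 92*(2 + 9) + 9*(-92)*(2 + 9))/(2 + 9) - 26664) = 1/(4*(-1/92)*(-4 - 92*11 + 9*(-92)*11)/11 - 26664) = 1/(4*(-1/92)*(1/11)*(-4 - 1012 - 9108) - 26664) = 1/(4*(-1/92)*(1/11)*(-10124) - 26664) = 1/(10124/253 - 26664) = 1/(-6735868/253) = -253/6735868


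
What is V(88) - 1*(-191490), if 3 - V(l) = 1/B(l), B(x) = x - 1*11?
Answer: 14744960/77 ≈ 1.9149e+5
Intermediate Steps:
B(x) = -11 + x (B(x) = x - 11 = -11 + x)
V(l) = 3 - 1/(-11 + l)
V(88) - 1*(-191490) = (-34 + 3*88)/(-11 + 88) - 1*(-191490) = (-34 + 264)/77 + 191490 = (1/77)*230 + 191490 = 230/77 + 191490 = 14744960/77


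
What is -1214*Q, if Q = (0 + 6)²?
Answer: -43704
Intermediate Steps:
Q = 36 (Q = 6² = 36)
-1214*Q = -1214*36 = -43704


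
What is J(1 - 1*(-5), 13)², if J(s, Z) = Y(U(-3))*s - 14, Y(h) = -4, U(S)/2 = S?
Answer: 1444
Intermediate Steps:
U(S) = 2*S
J(s, Z) = -14 - 4*s (J(s, Z) = -4*s - 14 = -14 - 4*s)
J(1 - 1*(-5), 13)² = (-14 - 4*(1 - 1*(-5)))² = (-14 - 4*(1 + 5))² = (-14 - 4*6)² = (-14 - 24)² = (-38)² = 1444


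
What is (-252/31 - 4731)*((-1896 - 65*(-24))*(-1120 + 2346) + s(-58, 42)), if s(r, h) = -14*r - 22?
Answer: 60402692298/31 ≈ 1.9485e+9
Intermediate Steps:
s(r, h) = -22 - 14*r
(-252/31 - 4731)*((-1896 - 65*(-24))*(-1120 + 2346) + s(-58, 42)) = (-252/31 - 4731)*((-1896 - 65*(-24))*(-1120 + 2346) + (-22 - 14*(-58))) = (-252/31 - 4731)*((-1896 + 1560)*1226 + (-22 + 812)) = (-4*63/31 - 4731)*(-336*1226 + 790) = (-252/31 - 4731)*(-411936 + 790) = -146913/31*(-411146) = 60402692298/31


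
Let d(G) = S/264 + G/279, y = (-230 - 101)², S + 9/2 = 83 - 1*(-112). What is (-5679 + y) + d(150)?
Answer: 1700361187/16368 ≈ 1.0388e+5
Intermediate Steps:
S = 381/2 (S = -9/2 + (83 - 1*(-112)) = -9/2 + (83 + 112) = -9/2 + 195 = 381/2 ≈ 190.50)
y = 109561 (y = (-331)² = 109561)
d(G) = 127/176 + G/279 (d(G) = (381/2)/264 + G/279 = (381/2)*(1/264) + G*(1/279) = 127/176 + G/279)
(-5679 + y) + d(150) = (-5679 + 109561) + (127/176 + (1/279)*150) = 103882 + (127/176 + 50/93) = 103882 + 20611/16368 = 1700361187/16368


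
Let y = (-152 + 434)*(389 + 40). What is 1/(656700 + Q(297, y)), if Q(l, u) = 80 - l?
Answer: 1/656483 ≈ 1.5233e-6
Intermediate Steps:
y = 120978 (y = 282*429 = 120978)
1/(656700 + Q(297, y)) = 1/(656700 + (80 - 1*297)) = 1/(656700 + (80 - 297)) = 1/(656700 - 217) = 1/656483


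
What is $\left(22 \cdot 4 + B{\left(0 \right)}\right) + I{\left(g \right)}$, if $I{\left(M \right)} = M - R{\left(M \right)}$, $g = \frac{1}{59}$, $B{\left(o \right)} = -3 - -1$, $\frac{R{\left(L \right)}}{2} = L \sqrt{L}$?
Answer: $\frac{5075}{59} - \frac{2 \sqrt{59}}{3481} \approx 86.013$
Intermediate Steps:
$R{\left(L \right)} = 2 L^{\frac{3}{2}}$ ($R{\left(L \right)} = 2 L \sqrt{L} = 2 L^{\frac{3}{2}}$)
$B{\left(o \right)} = -2$ ($B{\left(o \right)} = -3 + 1 = -2$)
$g = \frac{1}{59} \approx 0.016949$
$I{\left(M \right)} = M - 2 M^{\frac{3}{2}}$
$\left(22 \cdot 4 + B{\left(0 \right)}\right) + I{\left(g \right)} = \left(22 \cdot 4 - 2\right) + \left(\frac{1}{59} - \frac{2}{59 \sqrt{59}}\right) = \left(88 - 2\right) + \left(\frac{1}{59} - 2 \frac{\sqrt{59}}{3481}\right) = 86 + \left(\frac{1}{59} - \frac{2 \sqrt{59}}{3481}\right) = \frac{5075}{59} - \frac{2 \sqrt{59}}{3481}$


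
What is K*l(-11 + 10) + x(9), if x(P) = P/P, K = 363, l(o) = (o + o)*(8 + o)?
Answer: -5081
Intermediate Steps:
l(o) = 2*o*(8 + o) (l(o) = (2*o)*(8 + o) = 2*o*(8 + o))
x(P) = 1
K*l(-11 + 10) + x(9) = 363*(2*(-11 + 10)*(8 + (-11 + 10))) + 1 = 363*(2*(-1)*(8 - 1)) + 1 = 363*(2*(-1)*7) + 1 = 363*(-14) + 1 = -5082 + 1 = -5081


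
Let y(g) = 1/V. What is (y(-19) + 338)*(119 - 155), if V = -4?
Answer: -12159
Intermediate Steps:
y(g) = -¼ (y(g) = 1/(-4) = -¼)
(y(-19) + 338)*(119 - 155) = (-¼ + 338)*(119 - 155) = (1351/4)*(-36) = -12159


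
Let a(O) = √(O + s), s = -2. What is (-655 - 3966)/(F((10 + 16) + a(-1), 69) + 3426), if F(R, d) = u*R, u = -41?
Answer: -10905560/5574643 - 189461*I*√3/5574643 ≈ -1.9563 - 0.058866*I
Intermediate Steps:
a(O) = √(-2 + O) (a(O) = √(O - 2) = √(-2 + O))
F(R, d) = -41*R
(-655 - 3966)/(F((10 + 16) + a(-1), 69) + 3426) = (-655 - 3966)/(-41*((10 + 16) + √(-2 - 1)) + 3426) = -4621/(-41*(26 + √(-3)) + 3426) = -4621/(-41*(26 + I*√3) + 3426) = -4621/((-1066 - 41*I*√3) + 3426) = -4621/(2360 - 41*I*√3)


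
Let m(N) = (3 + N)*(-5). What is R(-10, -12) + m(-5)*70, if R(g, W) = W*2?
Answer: 676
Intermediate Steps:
R(g, W) = 2*W
m(N) = -15 - 5*N
R(-10, -12) + m(-5)*70 = 2*(-12) + (-15 - 5*(-5))*70 = -24 + (-15 + 25)*70 = -24 + 10*70 = -24 + 700 = 676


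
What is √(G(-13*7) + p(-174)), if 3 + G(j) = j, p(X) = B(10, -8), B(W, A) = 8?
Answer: I*√86 ≈ 9.2736*I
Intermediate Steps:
p(X) = 8
G(j) = -3 + j
√(G(-13*7) + p(-174)) = √((-3 - 13*7) + 8) = √((-3 - 91) + 8) = √(-94 + 8) = √(-86) = I*√86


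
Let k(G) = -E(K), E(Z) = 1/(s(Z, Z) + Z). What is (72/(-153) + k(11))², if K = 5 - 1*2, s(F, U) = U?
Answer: 4225/10404 ≈ 0.40609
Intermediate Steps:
K = 3 (K = 5 - 2 = 3)
E(Z) = 1/(2*Z) (E(Z) = 1/(Z + Z) = 1/(2*Z))
k(G) = -⅙ (k(G) = -1/(2*3) = -1*⅙ = -⅙)
(72/(-153) + k(11))² = (72/(-153) - ⅙)² = (72*(-1/153) - ⅙)² = (-8/17 - ⅙)² = (-65/102)² = 4225/10404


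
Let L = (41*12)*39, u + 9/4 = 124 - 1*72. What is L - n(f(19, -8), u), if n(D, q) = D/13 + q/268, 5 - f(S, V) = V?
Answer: 20568265/1072 ≈ 19187.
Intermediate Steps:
f(S, V) = 5 - V
u = 199/4 (u = -9/4 + (124 - 1*72) = -9/4 + (124 - 72) = -9/4 + 52 = 199/4 ≈ 49.750)
n(D, q) = D/13 + q/268 (n(D, q) = D*(1/13) + q*(1/268) = D/13 + q/268)
L = 19188 (L = 492*39 = 19188)
L - n(f(19, -8), u) = 19188 - ((5 - 1*(-8))/13 + (1/268)*(199/4)) = 19188 - ((5 + 8)/13 + 199/1072) = 19188 - ((1/13)*13 + 199/1072) = 19188 - (1 + 199/1072) = 19188 - 1*1271/1072 = 19188 - 1271/1072 = 20568265/1072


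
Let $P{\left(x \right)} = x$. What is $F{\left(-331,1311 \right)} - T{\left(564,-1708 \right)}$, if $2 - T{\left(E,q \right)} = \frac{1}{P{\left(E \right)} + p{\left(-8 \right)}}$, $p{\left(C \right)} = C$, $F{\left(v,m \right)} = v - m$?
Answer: $- \frac{914063}{556} \approx -1644.0$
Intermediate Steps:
$T{\left(E,q \right)} = 2 - \frac{1}{-8 + E}$ ($T{\left(E,q \right)} = 2 - \frac{1}{E - 8} = 2 - \frac{1}{-8 + E}$)
$F{\left(-331,1311 \right)} - T{\left(564,-1708 \right)} = \left(-331 - 1311\right) - \frac{-17 + 2 \cdot 564}{-8 + 564} = \left(-331 - 1311\right) - \frac{-17 + 1128}{556} = -1642 - \frac{1}{556} \cdot 1111 = -1642 - \frac{1111}{556} = - \frac{914063}{556}$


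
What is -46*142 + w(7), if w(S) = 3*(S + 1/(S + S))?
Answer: -91151/14 ≈ -6510.8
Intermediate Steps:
w(S) = 3*S + 3/(2*S) (w(S) = 3*(S + 1/(2*S)) = 3*S + 3/(2*S))
-46*142 + w(7) = -46*142 + (3*7 + (3/2)/7) = -6532 + (21 + (3/2)*(⅐)) = -6532 + (21 + 3/14) = -6532 + 297/14 = -91151/14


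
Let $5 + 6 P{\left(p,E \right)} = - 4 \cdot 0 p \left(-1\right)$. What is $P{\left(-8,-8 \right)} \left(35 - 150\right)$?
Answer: $\frac{575}{6} \approx 95.833$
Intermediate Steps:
$P{\left(p,E \right)} = - \frac{5}{6}$ ($P{\left(p,E \right)} = - \frac{5}{6} + \frac{- 4 \cdot 0 p \left(-1\right)}{6} = - \frac{5}{6} + \frac{\left(-4\right) 0 \left(-1\right)}{6} = - \frac{5}{6} + \frac{0 \left(-1\right)}{6} = - \frac{5}{6} + \frac{1}{6} \cdot 0 = - \frac{5}{6} + 0 = - \frac{5}{6}$)
$P{\left(-8,-8 \right)} \left(35 - 150\right) = - \frac{5 \left(35 - 150\right)}{6} = \left(- \frac{5}{6}\right) \left(-115\right) = \frac{575}{6}$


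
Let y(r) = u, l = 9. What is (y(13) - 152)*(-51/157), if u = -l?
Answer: 8211/157 ≈ 52.299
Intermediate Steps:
u = -9 (u = -1*9 = -9)
y(r) = -9
(y(13) - 152)*(-51/157) = (-9 - 152)*(-51/157) = -(-8211)/157 = -161*(-51/157) = 8211/157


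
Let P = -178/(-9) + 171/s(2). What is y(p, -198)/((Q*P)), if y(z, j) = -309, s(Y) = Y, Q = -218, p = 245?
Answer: 2781/206555 ≈ 0.013464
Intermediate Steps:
P = 1895/18 (P = -178/(-9) + 171/2 = -178*(-1/9) + 171*(1/2) = 178/9 + 171/2 = 1895/18 ≈ 105.28)
y(p, -198)/((Q*P)) = -309/((-218*1895/18)) = -309/(-206555/9) = -309*(-9/206555) = 2781/206555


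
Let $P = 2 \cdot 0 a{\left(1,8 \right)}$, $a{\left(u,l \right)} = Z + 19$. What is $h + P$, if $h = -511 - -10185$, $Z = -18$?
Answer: $9674$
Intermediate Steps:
$a{\left(u,l \right)} = 1$ ($a{\left(u,l \right)} = -18 + 19 = 1$)
$P = 0$ ($P = 2 \cdot 0 \cdot 1 = 0 \cdot 1 = 0$)
$h = 9674$ ($h = -511 + 10185 = 9674$)
$h + P = 9674 + 0 = 9674$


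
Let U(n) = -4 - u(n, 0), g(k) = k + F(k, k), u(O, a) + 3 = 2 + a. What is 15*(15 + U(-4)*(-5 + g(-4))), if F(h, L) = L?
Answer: 810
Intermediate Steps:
u(O, a) = -1 + a (u(O, a) = -3 + (2 + a) = -1 + a)
g(k) = 2*k (g(k) = k + k = 2*k)
U(n) = -3 (U(n) = -4 - (-1 + 0) = -4 - 1*(-1) = -4 + 1 = -3)
15*(15 + U(-4)*(-5 + g(-4))) = 15*(15 - 3*(-5 + 2*(-4))) = 15*(15 - 3*(-5 - 8)) = 15*(15 - 3*(-13)) = 15*(15 + 39) = 15*54 = 810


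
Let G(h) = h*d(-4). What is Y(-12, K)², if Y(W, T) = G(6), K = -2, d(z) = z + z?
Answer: 2304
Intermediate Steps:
d(z) = 2*z
G(h) = -8*h (G(h) = h*(2*(-4)) = h*(-8) = -8*h)
Y(W, T) = -48 (Y(W, T) = -8*6 = -48)
Y(-12, K)² = (-48)² = 2304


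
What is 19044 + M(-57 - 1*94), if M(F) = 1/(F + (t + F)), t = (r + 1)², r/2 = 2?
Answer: 5275187/277 ≈ 19044.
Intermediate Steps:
r = 4 (r = 2*2 = 4)
t = 25 (t = (4 + 1)² = 5² = 25)
M(F) = 1/(25 + 2*F) (M(F) = 1/(F + (25 + F)) = 1/(25 + 2*F))
19044 + M(-57 - 1*94) = 19044 + 1/(25 + 2*(-57 - 1*94)) = 19044 + 1/(25 + 2*(-57 - 94)) = 19044 + 1/(25 + 2*(-151)) = 19044 + 1/(25 - 302) = 19044 + 1/(-277) = 19044 - 1/277 = 5275187/277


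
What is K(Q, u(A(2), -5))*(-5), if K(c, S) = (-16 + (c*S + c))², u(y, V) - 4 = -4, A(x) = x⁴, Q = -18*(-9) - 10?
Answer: -92480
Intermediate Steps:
Q = 152 (Q = 162 - 10 = 152)
u(y, V) = 0 (u(y, V) = 4 - 4 = 0)
K(c, S) = (-16 + c + S*c)² (K(c, S) = (-16 + (S*c + c))² = (-16 + (c + S*c))² = (-16 + c + S*c)²)
K(Q, u(A(2), -5))*(-5) = (-16 + 152 + 0*152)²*(-5) = (-16 + 152 + 0)²*(-5) = 136²*(-5) = 18496*(-5) = -92480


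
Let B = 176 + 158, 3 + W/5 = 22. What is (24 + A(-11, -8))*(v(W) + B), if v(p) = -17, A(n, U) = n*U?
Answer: 35504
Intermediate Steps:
A(n, U) = U*n
W = 95 (W = -15 + 5*22 = -15 + 110 = 95)
B = 334
(24 + A(-11, -8))*(v(W) + B) = (24 - 8*(-11))*(-17 + 334) = (24 + 88)*317 = 112*317 = 35504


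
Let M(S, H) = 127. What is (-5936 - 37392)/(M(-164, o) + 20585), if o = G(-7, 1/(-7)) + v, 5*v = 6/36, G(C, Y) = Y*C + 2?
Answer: -5416/2589 ≈ -2.0919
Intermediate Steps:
G(C, Y) = 2 + C*Y (G(C, Y) = C*Y + 2 = 2 + C*Y)
v = 1/30 (v = (6/36)/5 = (6*(1/36))/5 = (⅕)*(⅙) = 1/30 ≈ 0.033333)
o = 91/30 (o = (2 - 7/(-7)) + 1/30 = (2 - 7*(-⅐)) + 1/30 = (2 + 1) + 1/30 = 3 + 1/30 = 91/30 ≈ 3.0333)
(-5936 - 37392)/(M(-164, o) + 20585) = (-5936 - 37392)/(127 + 20585) = -43328/20712 = -43328*1/20712 = -5416/2589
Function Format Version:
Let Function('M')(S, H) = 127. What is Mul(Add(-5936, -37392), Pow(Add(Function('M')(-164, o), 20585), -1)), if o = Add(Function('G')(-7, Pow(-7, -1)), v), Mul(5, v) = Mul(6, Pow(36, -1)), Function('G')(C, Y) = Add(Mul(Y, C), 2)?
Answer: Rational(-5416, 2589) ≈ -2.0919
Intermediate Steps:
Function('G')(C, Y) = Add(2, Mul(C, Y)) (Function('G')(C, Y) = Add(Mul(C, Y), 2) = Add(2, Mul(C, Y)))
v = Rational(1, 30) (v = Mul(Rational(1, 5), Mul(6, Pow(36, -1))) = Mul(Rational(1, 5), Mul(6, Rational(1, 36))) = Mul(Rational(1, 5), Rational(1, 6)) = Rational(1, 30) ≈ 0.033333)
o = Rational(91, 30) (o = Add(Add(2, Mul(-7, Pow(-7, -1))), Rational(1, 30)) = Add(Add(2, Mul(-7, Rational(-1, 7))), Rational(1, 30)) = Add(Add(2, 1), Rational(1, 30)) = Add(3, Rational(1, 30)) = Rational(91, 30) ≈ 3.0333)
Mul(Add(-5936, -37392), Pow(Add(Function('M')(-164, o), 20585), -1)) = Mul(Add(-5936, -37392), Pow(Add(127, 20585), -1)) = Mul(-43328, Pow(20712, -1)) = Mul(-43328, Rational(1, 20712)) = Rational(-5416, 2589)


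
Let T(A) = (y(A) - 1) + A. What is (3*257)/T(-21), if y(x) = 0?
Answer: -771/22 ≈ -35.045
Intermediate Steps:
T(A) = -1 + A (T(A) = (0 - 1) + A = -1 + A)
(3*257)/T(-21) = (3*257)/(-1 - 21) = 771/(-22) = 771*(-1/22) = -771/22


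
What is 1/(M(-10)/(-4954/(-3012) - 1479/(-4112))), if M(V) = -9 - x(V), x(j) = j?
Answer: 6206399/3096336 ≈ 2.0044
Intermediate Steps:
M(V) = -9 - V
1/(M(-10)/(-4954/(-3012) - 1479/(-4112))) = 1/((-9 - 1*(-10))/(-4954/(-3012) - 1479/(-4112))) = 1/((-9 + 10)/(-4954*(-1/3012) - 1479*(-1/4112))) = 1/(1/(2477/1506 + 1479/4112)) = 1/(1/(6206399/3096336)) = 1/(1*(3096336/6206399)) = 1/(3096336/6206399) = 6206399/3096336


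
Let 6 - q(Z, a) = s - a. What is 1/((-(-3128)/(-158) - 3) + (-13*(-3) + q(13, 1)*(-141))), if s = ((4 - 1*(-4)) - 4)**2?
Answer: 79/101531 ≈ 0.00077809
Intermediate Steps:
s = 16 (s = ((4 + 4) - 4)**2 = (8 - 4)**2 = 4**2 = 16)
q(Z, a) = -10 + a (q(Z, a) = 6 - (16 - a) = 6 + (-16 + a) = -10 + a)
1/((-(-3128)/(-158) - 3) + (-13*(-3) + q(13, 1)*(-141))) = 1/((-(-3128)/(-158) - 3) + (-13*(-3) + (-10 + 1)*(-141))) = 1/((-(-3128)*(-1)/158 - 3) + (39 - 9*(-141))) = 1/((-68*23/79 - 3) + (39 + 1269)) = 1/((-1564/79 - 3) + 1308) = 1/(-1801/79 + 1308) = 1/(101531/79) = 79/101531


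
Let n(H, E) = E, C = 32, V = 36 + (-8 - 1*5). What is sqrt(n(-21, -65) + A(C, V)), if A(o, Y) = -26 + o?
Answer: I*sqrt(59) ≈ 7.6811*I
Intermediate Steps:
V = 23 (V = 36 + (-8 - 5) = 36 - 13 = 23)
sqrt(n(-21, -65) + A(C, V)) = sqrt(-65 + (-26 + 32)) = sqrt(-65 + 6) = sqrt(-59) = I*sqrt(59)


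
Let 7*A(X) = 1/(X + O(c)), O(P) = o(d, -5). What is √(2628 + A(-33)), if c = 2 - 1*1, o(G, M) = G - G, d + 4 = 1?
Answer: √140232477/231 ≈ 51.264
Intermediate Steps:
d = -3 (d = -4 + 1 = -3)
o(G, M) = 0
c = 1 (c = 2 - 1 = 1)
O(P) = 0
A(X) = 1/(7*X) (A(X) = 1/(7*(X + 0)) = 1/(7*X))
√(2628 + A(-33)) = √(2628 + (⅐)/(-33)) = √(2628 + (⅐)*(-1/33)) = √(2628 - 1/231) = √(607067/231) = √140232477/231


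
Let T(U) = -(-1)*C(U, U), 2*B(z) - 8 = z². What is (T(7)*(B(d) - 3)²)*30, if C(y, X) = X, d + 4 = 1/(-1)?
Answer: 76545/2 ≈ 38273.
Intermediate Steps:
d = -5 (d = -4 + 1/(-1) = -4 - 1 = -5)
B(z) = 4 + z²/2
T(U) = U (T(U) = -(-1)*U = U)
(T(7)*(B(d) - 3)²)*30 = (7*((4 + (½)*(-5)²) - 3)²)*30 = (7*((4 + (½)*25) - 3)²)*30 = (7*((4 + 25/2) - 3)²)*30 = (7*(33/2 - 3)²)*30 = (7*(27/2)²)*30 = (7*(729/4))*30 = (5103/4)*30 = 76545/2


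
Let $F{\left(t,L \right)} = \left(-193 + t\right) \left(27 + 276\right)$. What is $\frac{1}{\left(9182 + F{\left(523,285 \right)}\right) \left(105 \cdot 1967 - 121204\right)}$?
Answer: $\frac{1}{9315755932} \approx 1.0735 \cdot 10^{-10}$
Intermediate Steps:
$F{\left(t,L \right)} = -58479 + 303 t$ ($F{\left(t,L \right)} = \left(-193 + t\right) 303 = -58479 + 303 t$)
$\frac{1}{\left(9182 + F{\left(523,285 \right)}\right) \left(105 \cdot 1967 - 121204\right)} = \frac{1}{\left(9182 + \left(-58479 + 303 \cdot 523\right)\right) \left(105 \cdot 1967 - 121204\right)} = \frac{1}{\left(9182 + \left(-58479 + 158469\right)\right) \left(206535 - 121204\right)} = \frac{1}{\left(9182 + 99990\right) 85331} = \frac{1}{109172 \cdot 85331} = \frac{1}{9315755932}$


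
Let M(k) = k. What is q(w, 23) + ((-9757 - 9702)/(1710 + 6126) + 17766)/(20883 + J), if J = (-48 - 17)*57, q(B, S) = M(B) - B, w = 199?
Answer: 139194917/134606808 ≈ 1.0341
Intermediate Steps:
q(B, S) = 0 (q(B, S) = B - B = 0)
J = -3705 (J = -65*57 = -3705)
q(w, 23) + ((-9757 - 9702)/(1710 + 6126) + 17766)/(20883 + J) = 0 + ((-9757 - 9702)/(1710 + 6126) + 17766)/(20883 - 3705) = 0 + (-19459/7836 + 17766)/17178 = 0 + (-19459*1/7836 + 17766)*(1/17178) = 0 + (-19459/7836 + 17766)*(1/17178) = 0 + (139194917/7836)*(1/17178) = 0 + 139194917/134606808 = 139194917/134606808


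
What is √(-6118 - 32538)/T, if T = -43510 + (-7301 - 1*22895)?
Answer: -8*I*√151/36853 ≈ -0.0026675*I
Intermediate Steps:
T = -73706 (T = -43510 + (-7301 - 22895) = -43510 - 30196 = -73706)
√(-6118 - 32538)/T = √(-6118 - 32538)/(-73706) = √(-38656)*(-1/73706) = (16*I*√151)*(-1/73706) = -8*I*√151/36853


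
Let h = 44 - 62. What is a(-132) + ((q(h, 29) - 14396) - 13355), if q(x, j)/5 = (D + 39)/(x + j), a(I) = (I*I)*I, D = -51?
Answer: -25604969/11 ≈ -2.3277e+6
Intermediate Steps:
a(I) = I**3 (a(I) = I**2*I = I**3)
h = -18
q(x, j) = -60/(j + x) (q(x, j) = 5*((-51 + 39)/(x + j)) = 5*(-12/(j + x)) = -60/(j + x))
a(-132) + ((q(h, 29) - 14396) - 13355) = (-132)**3 + ((-60/(29 - 18) - 14396) - 13355) = -2299968 + ((-60/11 - 14396) - 13355) = -2299968 + (-158416/11 - 13355) = -2299968 - 305321/11 = -25604969/11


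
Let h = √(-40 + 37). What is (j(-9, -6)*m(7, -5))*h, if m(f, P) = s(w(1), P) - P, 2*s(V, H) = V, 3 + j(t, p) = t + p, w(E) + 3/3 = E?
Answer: -90*I*√3 ≈ -155.88*I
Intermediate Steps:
w(E) = -1 + E
j(t, p) = -3 + p + t (j(t, p) = -3 + (t + p) = -3 + (p + t) = -3 + p + t)
s(V, H) = V/2
m(f, P) = -P (m(f, P) = (-1 + 1)/2 - P = (½)*0 - P = 0 - P = -P)
h = I*√3 (h = √(-3) = I*√3 ≈ 1.732*I)
(j(-9, -6)*m(7, -5))*h = ((-3 - 6 - 9)*(-1*(-5)))*(I*√3) = (-18*5)*(I*√3) = -90*I*√3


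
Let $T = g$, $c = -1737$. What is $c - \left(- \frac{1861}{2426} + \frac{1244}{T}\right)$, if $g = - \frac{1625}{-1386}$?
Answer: $- \frac{11027534509}{3942250} \approx -2797.3$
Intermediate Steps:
$g = \frac{1625}{1386}$ ($g = \left(-1625\right) \left(- \frac{1}{1386}\right) = \frac{1625}{1386} \approx 1.1724$)
$T = \frac{1625}{1386} \approx 1.1724$
$c - \left(- \frac{1861}{2426} + \frac{1244}{T}\right) = -1737 - \left(- \frac{1861}{2426} + \frac{1244}{\frac{1625}{1386}}\right) = -1737 - \left(\left(-1861\right) \frac{1}{2426} + 1244 \cdot \frac{1386}{1625}\right) = -1737 - \left(- \frac{1861}{2426} + \frac{1724184}{1625}\right) = -1737 - \frac{4179846259}{3942250} = - \frac{11027534509}{3942250}$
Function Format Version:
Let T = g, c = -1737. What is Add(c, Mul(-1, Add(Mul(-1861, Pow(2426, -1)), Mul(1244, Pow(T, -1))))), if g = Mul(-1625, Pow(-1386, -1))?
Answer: Rational(-11027534509, 3942250) ≈ -2797.3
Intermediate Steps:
g = Rational(1625, 1386) (g = Mul(-1625, Rational(-1, 1386)) = Rational(1625, 1386) ≈ 1.1724)
T = Rational(1625, 1386) ≈ 1.1724
Add(c, Mul(-1, Add(Mul(-1861, Pow(2426, -1)), Mul(1244, Pow(T, -1))))) = Add(-1737, Mul(-1, Add(Mul(-1861, Pow(2426, -1)), Mul(1244, Pow(Rational(1625, 1386), -1))))) = Add(-1737, Mul(-1, Add(Mul(-1861, Rational(1, 2426)), Mul(1244, Rational(1386, 1625))))) = Add(-1737, Mul(-1, Add(Rational(-1861, 2426), Rational(1724184, 1625)))) = Add(-1737, Mul(-1, Rational(4179846259, 3942250))) = Add(-1737, Rational(-4179846259, 3942250)) = Rational(-11027534509, 3942250)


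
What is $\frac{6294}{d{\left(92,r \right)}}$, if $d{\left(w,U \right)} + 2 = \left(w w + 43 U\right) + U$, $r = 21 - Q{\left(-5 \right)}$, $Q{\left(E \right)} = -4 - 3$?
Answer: $\frac{3147}{4847} \approx 0.64927$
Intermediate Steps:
$Q{\left(E \right)} = -7$ ($Q{\left(E \right)} = -4 - 3 = -7$)
$r = 28$ ($r = 21 - -7 = 21 + 7 = 28$)
$d{\left(w,U \right)} = -2 + w^{2} + 44 U$ ($d{\left(w,U \right)} = -2 + \left(\left(w w + 43 U\right) + U\right) = -2 + \left(\left(w^{2} + 43 U\right) + U\right) = -2 + \left(w^{2} + 44 U\right) = -2 + w^{2} + 44 U$)
$\frac{6294}{d{\left(92,r \right)}} = \frac{6294}{-2 + 92^{2} + 44 \cdot 28} = \frac{6294}{-2 + 8464 + 1232} = \frac{6294}{9694} = 6294 \cdot \frac{1}{9694} = \frac{3147}{4847}$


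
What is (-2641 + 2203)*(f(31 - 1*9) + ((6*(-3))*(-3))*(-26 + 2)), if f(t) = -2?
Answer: 568524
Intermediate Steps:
(-2641 + 2203)*(f(31 - 1*9) + ((6*(-3))*(-3))*(-26 + 2)) = (-2641 + 2203)*(-2 + ((6*(-3))*(-3))*(-26 + 2)) = -438*(-2 - 18*(-3)*(-24)) = -438*(-2 + 54*(-24)) = -438*(-2 - 1296) = -438*(-1298) = 568524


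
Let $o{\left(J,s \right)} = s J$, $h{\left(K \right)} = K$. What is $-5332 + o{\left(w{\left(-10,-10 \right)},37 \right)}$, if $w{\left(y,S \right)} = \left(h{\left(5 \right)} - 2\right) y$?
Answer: $-6442$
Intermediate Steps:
$w{\left(y,S \right)} = 3 y$ ($w{\left(y,S \right)} = \left(5 - 2\right) y = 3 y$)
$o{\left(J,s \right)} = J s$
$-5332 + o{\left(w{\left(-10,-10 \right)},37 \right)} = -5332 + 3 \left(-10\right) 37 = -5332 - 1110 = -6442$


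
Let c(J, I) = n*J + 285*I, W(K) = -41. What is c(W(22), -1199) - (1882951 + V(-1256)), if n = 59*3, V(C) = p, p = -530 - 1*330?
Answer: -2231063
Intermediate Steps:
p = -860 (p = -530 - 330 = -860)
V(C) = -860
n = 177
c(J, I) = 177*J + 285*I
c(W(22), -1199) - (1882951 + V(-1256)) = (177*(-41) + 285*(-1199)) - (1882951 - 860) = (-7257 - 341715) - 1*1882091 = -348972 - 1882091 = -2231063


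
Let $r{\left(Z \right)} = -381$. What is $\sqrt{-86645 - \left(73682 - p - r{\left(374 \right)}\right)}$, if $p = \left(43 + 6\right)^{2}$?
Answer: $i \sqrt{158307} \approx 397.88 i$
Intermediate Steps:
$p = 2401$ ($p = 49^{2} = 2401$)
$\sqrt{-86645 - \left(73682 - p - r{\left(374 \right)}\right)} = \sqrt{-86645 + \left(\left(2401 - 381\right) - 73682\right)} = \sqrt{-86645 + \left(2020 - 73682\right)} = \sqrt{-86645 - 71662} = \sqrt{-158307} = i \sqrt{158307}$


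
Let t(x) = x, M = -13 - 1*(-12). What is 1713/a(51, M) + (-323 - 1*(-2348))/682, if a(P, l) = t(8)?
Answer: 592233/2728 ≈ 217.09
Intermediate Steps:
M = -1 (M = -13 + 12 = -1)
a(P, l) = 8
1713/a(51, M) + (-323 - 1*(-2348))/682 = 1713/8 + (-323 - 1*(-2348))/682 = 1713*(⅛) + (-323 + 2348)*(1/682) = 1713/8 + 2025*(1/682) = 1713/8 + 2025/682 = 592233/2728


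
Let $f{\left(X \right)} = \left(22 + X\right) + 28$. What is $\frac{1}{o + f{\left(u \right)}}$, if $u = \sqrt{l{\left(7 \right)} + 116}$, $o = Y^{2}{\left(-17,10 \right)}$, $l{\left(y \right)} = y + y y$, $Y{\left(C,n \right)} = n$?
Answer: $\frac{75}{11164} - \frac{\sqrt{43}}{11164} \approx 0.0061307$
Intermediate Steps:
$l{\left(y \right)} = y + y^{2}$
$o = 100$ ($o = 10^{2} = 100$)
$u = 2 \sqrt{43}$ ($u = \sqrt{7 \left(1 + 7\right) + 116} = \sqrt{7 \cdot 8 + 116} = \sqrt{56 + 116} = \sqrt{172} = 2 \sqrt{43} \approx 13.115$)
$f{\left(X \right)} = 50 + X$
$\frac{1}{o + f{\left(u \right)}} = \frac{1}{100 + \left(50 + 2 \sqrt{43}\right)} = \frac{1}{150 + 2 \sqrt{43}}$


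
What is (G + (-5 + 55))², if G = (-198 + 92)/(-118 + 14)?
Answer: 7038409/2704 ≈ 2603.0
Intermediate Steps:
G = 53/52 (G = -106/(-104) = -106*(-1/104) = 53/52 ≈ 1.0192)
(G + (-5 + 55))² = (53/52 + (-5 + 55))² = (53/52 + 50)² = (2653/52)² = 7038409/2704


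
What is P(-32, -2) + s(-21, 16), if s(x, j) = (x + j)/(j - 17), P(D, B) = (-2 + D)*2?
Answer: -63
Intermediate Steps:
P(D, B) = -4 + 2*D
s(x, j) = (j + x)/(-17 + j)
P(-32, -2) + s(-21, 16) = (-4 + 2*(-32)) + (16 - 21)/(-17 + 16) = (-4 - 64) - 5/(-1) = -68 - 1*(-5) = -68 + 5 = -63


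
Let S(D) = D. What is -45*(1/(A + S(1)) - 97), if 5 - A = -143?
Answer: 650340/149 ≈ 4364.7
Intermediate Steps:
A = 148 (A = 5 - 1*(-143) = 5 + 143 = 148)
-45*(1/(A + S(1)) - 97) = -45*(1/(148 + 1) - 97) = -45*(1/149 - 97) = -45*(-14452/149) = 650340/149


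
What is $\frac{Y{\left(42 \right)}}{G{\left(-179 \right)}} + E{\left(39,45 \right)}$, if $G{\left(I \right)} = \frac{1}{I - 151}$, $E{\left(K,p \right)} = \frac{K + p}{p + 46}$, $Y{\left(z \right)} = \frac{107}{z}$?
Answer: $- \frac{76421}{91} \approx -839.79$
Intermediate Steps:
$E{\left(K,p \right)} = \frac{K + p}{46 + p}$
$G{\left(I \right)} = \frac{1}{-151 + I}$
$\frac{Y{\left(42 \right)}}{G{\left(-179 \right)}} + E{\left(39,45 \right)} = \frac{107 \cdot \frac{1}{42}}{\frac{1}{-151 - 179}} + \frac{39 + 45}{46 + 45} = \frac{107 \cdot \frac{1}{42}}{\frac{1}{-330}} + \frac{1}{91} \cdot 84 = \frac{107}{42 \left(- \frac{1}{330}\right)} + \frac{1}{91} \cdot 84 = \frac{107}{42} \left(-330\right) + \frac{12}{13} = - \frac{5885}{7} + \frac{12}{13} = - \frac{76421}{91}$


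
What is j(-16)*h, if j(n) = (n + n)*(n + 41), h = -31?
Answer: 24800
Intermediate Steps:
j(n) = 2*n*(41 + n) (j(n) = (2*n)*(41 + n) = 2*n*(41 + n))
j(-16)*h = (2*(-16)*(41 - 16))*(-31) = (2*(-16)*25)*(-31) = -800*(-31) = 24800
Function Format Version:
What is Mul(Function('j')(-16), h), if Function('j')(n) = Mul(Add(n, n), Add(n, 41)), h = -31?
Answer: 24800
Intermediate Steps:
Function('j')(n) = Mul(2, n, Add(41, n)) (Function('j')(n) = Mul(Mul(2, n), Add(41, n)) = Mul(2, n, Add(41, n)))
Mul(Function('j')(-16), h) = Mul(Mul(2, -16, Add(41, -16)), -31) = Mul(Mul(2, -16, 25), -31) = Mul(-800, -31) = 24800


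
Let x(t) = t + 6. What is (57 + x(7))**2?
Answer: 4900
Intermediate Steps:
x(t) = 6 + t
(57 + x(7))**2 = (57 + (6 + 7))**2 = (57 + 13)**2 = 70**2 = 4900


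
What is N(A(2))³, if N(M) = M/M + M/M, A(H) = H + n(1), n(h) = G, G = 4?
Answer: 8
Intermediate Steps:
n(h) = 4
A(H) = 4 + H (A(H) = H + 4 = 4 + H)
N(M) = 2 (N(M) = 1 + 1 = 2)
N(A(2))³ = 2³ = 8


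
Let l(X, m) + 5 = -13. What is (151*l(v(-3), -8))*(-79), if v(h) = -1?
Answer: 214722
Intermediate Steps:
l(X, m) = -18 (l(X, m) = -5 - 13 = -18)
(151*l(v(-3), -8))*(-79) = (151*(-18))*(-79) = -2718*(-79) = 214722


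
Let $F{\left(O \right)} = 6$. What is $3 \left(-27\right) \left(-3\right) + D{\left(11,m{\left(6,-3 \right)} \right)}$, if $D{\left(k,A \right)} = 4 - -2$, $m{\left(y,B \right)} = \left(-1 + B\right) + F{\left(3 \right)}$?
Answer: $249$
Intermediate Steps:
$m{\left(y,B \right)} = 5 + B$ ($m{\left(y,B \right)} = \left(-1 + B\right) + 6 = 5 + B$)
$D{\left(k,A \right)} = 6$ ($D{\left(k,A \right)} = 4 + 2 = 6$)
$3 \left(-27\right) \left(-3\right) + D{\left(11,m{\left(6,-3 \right)} \right)} = 3 \left(-27\right) \left(-3\right) + 6 = \left(-81\right) \left(-3\right) + 6 = 243 + 6 = 249$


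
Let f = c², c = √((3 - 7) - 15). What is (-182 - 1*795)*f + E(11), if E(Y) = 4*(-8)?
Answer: 18531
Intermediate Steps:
E(Y) = -32
c = I*√19 (c = √(-4 - 15) = √(-19) = I*√19 ≈ 4.3589*I)
f = -19 (f = (I*√19)² = -19)
(-182 - 1*795)*f + E(11) = (-182 - 1*795)*(-19) - 32 = (-182 - 795)*(-19) - 32 = -977*(-19) - 32 = 18563 - 32 = 18531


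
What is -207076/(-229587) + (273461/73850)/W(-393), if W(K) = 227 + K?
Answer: 2475782300993/2814529991700 ≈ 0.87964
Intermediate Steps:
-207076/(-229587) + (273461/73850)/W(-393) = -207076/(-229587) + (273461/73850)/(227 - 393) = -207076*(-1/229587) + (273461*(1/73850))/(-166) = 207076/229587 + (273461/73850)*(-1/166) = 207076/229587 - 273461/12259100 = 2475782300993/2814529991700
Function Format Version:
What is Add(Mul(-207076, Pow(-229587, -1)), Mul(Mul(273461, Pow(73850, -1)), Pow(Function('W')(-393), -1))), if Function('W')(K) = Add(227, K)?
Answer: Rational(2475782300993, 2814529991700) ≈ 0.87964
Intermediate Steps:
Add(Mul(-207076, Pow(-229587, -1)), Mul(Mul(273461, Pow(73850, -1)), Pow(Function('W')(-393), -1))) = Add(Mul(-207076, Pow(-229587, -1)), Mul(Mul(273461, Pow(73850, -1)), Pow(Add(227, -393), -1))) = Add(Mul(-207076, Rational(-1, 229587)), Mul(Mul(273461, Rational(1, 73850)), Pow(-166, -1))) = Add(Rational(207076, 229587), Mul(Rational(273461, 73850), Rational(-1, 166))) = Add(Rational(207076, 229587), Rational(-273461, 12259100)) = Rational(2475782300993, 2814529991700)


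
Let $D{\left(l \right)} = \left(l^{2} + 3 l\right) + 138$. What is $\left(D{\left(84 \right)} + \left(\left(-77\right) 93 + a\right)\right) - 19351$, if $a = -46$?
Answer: $-19112$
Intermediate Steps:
$D{\left(l \right)} = 138 + l^{2} + 3 l$
$\left(D{\left(84 \right)} + \left(\left(-77\right) 93 + a\right)\right) - 19351 = \left(\left(138 + 84^{2} + 3 \cdot 84\right) - 7207\right) - 19351 = \left(\left(138 + 7056 + 252\right) - 7207\right) - 19351 = \left(7446 - 7207\right) - 19351 = 239 - 19351 = -19112$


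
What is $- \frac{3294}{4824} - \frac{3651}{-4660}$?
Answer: $\frac{15711}{156110} \approx 0.10064$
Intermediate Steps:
$- \frac{3294}{4824} - \frac{3651}{-4660} = \left(-3294\right) \frac{1}{4824} - - \frac{3651}{4660} = - \frac{183}{268} + \frac{3651}{4660} = \frac{15711}{156110}$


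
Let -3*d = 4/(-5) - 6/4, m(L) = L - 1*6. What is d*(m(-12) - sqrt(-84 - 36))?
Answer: -69/5 - 23*I*sqrt(30)/15 ≈ -13.8 - 8.3984*I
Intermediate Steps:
m(L) = -6 + L (m(L) = L - 6 = -6 + L)
d = 23/30 (d = -(4/(-5) - 6/4)/3 = -(4*(-1/5) - 6*1/4)/3 = -(-4/5 - 3/2)/3 = -1/3*(-23/10) = 23/30 ≈ 0.76667)
d*(m(-12) - sqrt(-84 - 36)) = 23*((-6 - 12) - sqrt(-84 - 36))/30 = 23*(-18 - sqrt(-120))/30 = 23*(-18 - 2*I*sqrt(30))/30 = -69/5 - 23*I*sqrt(30)/15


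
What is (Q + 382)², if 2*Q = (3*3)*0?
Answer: 145924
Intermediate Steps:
Q = 0 (Q = ((3*3)*0)/2 = (9*0)/2 = (½)*0 = 0)
(Q + 382)² = (0 + 382)² = 382² = 145924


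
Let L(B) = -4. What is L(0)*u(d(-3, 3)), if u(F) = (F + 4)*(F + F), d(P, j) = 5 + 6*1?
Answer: -1320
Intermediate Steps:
d(P, j) = 11 (d(P, j) = 5 + 6 = 11)
u(F) = 2*F*(4 + F) (u(F) = (4 + F)*(2*F) = 2*F*(4 + F))
L(0)*u(d(-3, 3)) = -8*11*(4 + 11) = -8*11*15 = -4*330 = -1320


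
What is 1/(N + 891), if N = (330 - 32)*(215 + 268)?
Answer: 1/144825 ≈ 6.9049e-6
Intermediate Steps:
N = 143934 (N = 298*483 = 143934)
1/(N + 891) = 1/(143934 + 891) = 1/144825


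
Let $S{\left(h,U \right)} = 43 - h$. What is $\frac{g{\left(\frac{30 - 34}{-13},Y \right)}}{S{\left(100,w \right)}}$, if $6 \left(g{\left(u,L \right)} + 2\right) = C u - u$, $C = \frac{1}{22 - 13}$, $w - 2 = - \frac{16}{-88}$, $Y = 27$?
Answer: $\frac{718}{20007} \approx 0.035887$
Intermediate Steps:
$w = \frac{24}{11}$ ($w = 2 - \frac{16}{-88} = 2 - - \frac{2}{11} = 2 + \frac{2}{11} = \frac{24}{11} \approx 2.1818$)
$C = \frac{1}{9} \approx 0.11111$
$g{\left(u,L \right)} = -2 - \frac{4 u}{27}$ ($g{\left(u,L \right)} = -2 + \frac{\frac{u}{9} - u}{6} = -2 + \frac{\left(- \frac{8}{9}\right) u}{6} = -2 - \frac{4 u}{27}$)
$\frac{g{\left(\frac{30 - 34}{-13},Y \right)}}{S{\left(100,w \right)}} = \frac{-2 - \frac{4 \frac{30 - 34}{-13}}{27}}{43 - 100} = \frac{-2 - \frac{4 \left(\left(-4\right) \left(- \frac{1}{13}\right)\right)}{27}}{43 - 100} = \frac{-2 - \frac{16}{351}}{-57} = \left(-2 - \frac{16}{351}\right) \left(- \frac{1}{57}\right) = \left(- \frac{718}{351}\right) \left(- \frac{1}{57}\right) = \frac{718}{20007}$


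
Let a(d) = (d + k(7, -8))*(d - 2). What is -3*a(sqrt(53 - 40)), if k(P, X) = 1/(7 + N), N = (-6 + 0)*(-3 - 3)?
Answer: -1671/43 + 255*sqrt(13)/43 ≈ -17.479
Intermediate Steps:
N = 36 (N = -6*(-6) = 36)
k(P, X) = 1/43 (k(P, X) = 1/(7 + 36) = 1/43)
a(d) = (-2 + d)*(1/43 + d) (a(d) = (d + 1/43)*(d - 2) = (1/43 + d)*(-2 + d) = (-2 + d)*(1/43 + d))
-3*a(sqrt(53 - 40)) = -3*(-2/43 + (sqrt(53 - 40))**2 - 85*sqrt(53 - 40)/43) = -3*(-2/43 + (sqrt(13))**2 - 85*sqrt(13)/43) = -3*(-2/43 + 13 - 85*sqrt(13)/43) = -3*(557/43 - 85*sqrt(13)/43) = -1671/43 + 255*sqrt(13)/43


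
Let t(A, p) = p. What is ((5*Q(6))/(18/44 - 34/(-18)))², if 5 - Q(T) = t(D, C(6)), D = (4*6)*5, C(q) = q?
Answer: 39204/8281 ≈ 4.7342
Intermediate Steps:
D = 120 (D = 24*5 = 120)
Q(T) = -1 (Q(T) = 5 - 1*6 = 5 - 6 = -1)
((5*Q(6))/(18/44 - 34/(-18)))² = ((5*(-1))/(18/44 - 34/(-18)))² = (-5/(18*(1/44) - 34*(-1/18)))² = (-5/(9/22 + 17/9))² = (-5/455/198)² = (-5*198/455)² = (-198/91)² = 39204/8281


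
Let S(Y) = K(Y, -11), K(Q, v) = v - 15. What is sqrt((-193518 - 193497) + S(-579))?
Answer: I*sqrt(387041) ≈ 622.13*I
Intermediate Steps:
K(Q, v) = -15 + v
S(Y) = -26 (S(Y) = -15 - 11 = -26)
sqrt((-193518 - 193497) + S(-579)) = sqrt((-193518 - 193497) - 26) = sqrt(-387015 - 26) = sqrt(-387041) = I*sqrt(387041)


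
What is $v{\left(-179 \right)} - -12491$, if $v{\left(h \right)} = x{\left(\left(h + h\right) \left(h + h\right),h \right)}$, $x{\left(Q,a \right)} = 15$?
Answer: $12506$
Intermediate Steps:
$v{\left(h \right)} = 15$
$v{\left(-179 \right)} - -12491 = 15 - -12491 = 15 + 12491 = 12506$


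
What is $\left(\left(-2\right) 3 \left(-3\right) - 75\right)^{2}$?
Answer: $3249$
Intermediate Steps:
$\left(\left(-2\right) 3 \left(-3\right) - 75\right)^{2} = \left(\left(-6\right) \left(-3\right) - 75\right)^{2} = \left(18 - 75\right)^{2} = \left(-57\right)^{2} = 3249$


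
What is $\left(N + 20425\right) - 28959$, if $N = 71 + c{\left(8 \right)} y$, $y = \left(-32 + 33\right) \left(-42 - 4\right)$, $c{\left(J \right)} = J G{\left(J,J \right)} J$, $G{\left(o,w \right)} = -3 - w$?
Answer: $23921$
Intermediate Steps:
$c{\left(J \right)} = J^{2} \left(-3 - J\right)$ ($c{\left(J \right)} = J \left(-3 - J\right) J = J^{2} \left(-3 - J\right)$)
$y = -46$ ($y = 1 \left(-46\right) = -46$)
$N = 32455$ ($N = 71 + 8^{2} \left(-3 - 8\right) \left(-46\right) = 71 + 64 \left(-3 - 8\right) \left(-46\right) = 71 + 64 \left(-11\right) \left(-46\right) = 71 - -32384 = 71 + 32384 = 32455$)
$\left(N + 20425\right) - 28959 = \left(32455 + 20425\right) - 28959 = 52880 - 28959 = 23921$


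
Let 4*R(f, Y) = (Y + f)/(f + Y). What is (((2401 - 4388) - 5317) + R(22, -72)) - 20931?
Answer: -112939/4 ≈ -28235.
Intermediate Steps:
R(f, Y) = 1/4 (R(f, Y) = ((Y + f)/(f + Y))/4 = ((Y + f)/(Y + f))/4 = (1/4)*1 = 1/4)
(((2401 - 4388) - 5317) + R(22, -72)) - 20931 = (((2401 - 4388) - 5317) + 1/4) - 20931 = ((-1987 - 5317) + 1/4) - 20931 = (-7304 + 1/4) - 20931 = -29215/4 - 20931 = -112939/4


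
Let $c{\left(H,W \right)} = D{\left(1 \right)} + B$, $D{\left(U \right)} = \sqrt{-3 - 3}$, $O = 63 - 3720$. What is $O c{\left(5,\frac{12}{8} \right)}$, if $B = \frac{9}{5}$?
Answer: $- \frac{32913}{5} - 3657 i \sqrt{6} \approx -6582.6 - 8957.8 i$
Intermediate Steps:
$O = -3657$ ($O = 63 - 3720 = -3657$)
$D{\left(U \right)} = i \sqrt{6}$ ($D{\left(U \right)} = \sqrt{-6} = i \sqrt{6}$)
$B = \frac{9}{5}$ ($B = 9 \cdot \frac{1}{5} = \frac{9}{5} \approx 1.8$)
$c{\left(H,W \right)} = \frac{9}{5} + i \sqrt{6}$ ($c{\left(H,W \right)} = i \sqrt{6} + \frac{9}{5} = \frac{9}{5} + i \sqrt{6}$)
$O c{\left(5,\frac{12}{8} \right)} = - 3657 \left(\frac{9}{5} + i \sqrt{6}\right) = - \frac{32913}{5} - 3657 i \sqrt{6}$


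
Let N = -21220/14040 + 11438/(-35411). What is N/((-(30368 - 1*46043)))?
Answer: -45600547/389657332350 ≈ -0.00011703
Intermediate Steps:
N = -45600547/24858522 (N = -21220*1/14040 + 11438*(-1/35411) = -1061/702 - 11438/35411 = -45600547/24858522 ≈ -1.8344)
N/((-(30368 - 1*46043))) = -45600547*(-1/(30368 - 1*46043))/24858522 = -45600547*(-1/(30368 - 46043))/24858522 = -45600547/(24858522*((-1*(-15675)))) = -45600547/24858522/15675 = -45600547/24858522*1/15675 = -45600547/389657332350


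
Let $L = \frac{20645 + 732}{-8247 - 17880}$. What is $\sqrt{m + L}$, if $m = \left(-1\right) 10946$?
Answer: $\frac{i \sqrt{830279827657}}{8709} \approx 104.63 i$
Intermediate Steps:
$L = - \frac{21377}{26127}$ ($L = \frac{21377}{-26127} = 21377 \left(- \frac{1}{26127}\right) = - \frac{21377}{26127} \approx -0.8182$)
$m = -10946$
$\sqrt{m + L} = \sqrt{-10946 - \frac{21377}{26127}} = \sqrt{- \frac{286007519}{26127}} = \frac{i \sqrt{830279827657}}{8709}$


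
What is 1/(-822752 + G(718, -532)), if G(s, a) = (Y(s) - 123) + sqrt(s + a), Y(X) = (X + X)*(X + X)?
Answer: 1239221/1535668686655 - sqrt(186)/1535668686655 ≈ 8.0695e-7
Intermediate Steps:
Y(X) = 4*X**2 (Y(X) = (2*X)*(2*X) = 4*X**2)
G(s, a) = -123 + sqrt(a + s) + 4*s**2 (G(s, a) = (4*s**2 - 123) + sqrt(s + a) = (-123 + 4*s**2) + sqrt(a + s) = -123 + sqrt(a + s) + 4*s**2)
1/(-822752 + G(718, -532)) = 1/(-822752 + (-123 + sqrt(-532 + 718) + 4*718**2)) = 1/(-822752 + (-123 + sqrt(186) + 4*515524)) = 1/(-822752 + (-123 + sqrt(186) + 2062096)) = 1/(-822752 + (2061973 + sqrt(186))) = 1/(1239221 + sqrt(186))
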